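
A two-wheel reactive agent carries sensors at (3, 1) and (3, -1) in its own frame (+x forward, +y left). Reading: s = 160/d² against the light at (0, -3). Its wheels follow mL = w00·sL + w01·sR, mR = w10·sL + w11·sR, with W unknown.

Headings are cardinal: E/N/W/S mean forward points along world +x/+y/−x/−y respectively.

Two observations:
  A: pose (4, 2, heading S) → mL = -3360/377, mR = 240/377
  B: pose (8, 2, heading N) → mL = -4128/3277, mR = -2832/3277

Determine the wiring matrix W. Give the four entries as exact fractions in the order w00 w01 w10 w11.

obs A: pose=(4,2,S) → sL=160/29, sR=160/13, mL=-3360/377, mR=240/377
obs B: pose=(8,2,N) → sL=160/113, sR=32/29, mL=-4128/3277, mR=-2832/3277
sensor matrix S = [[160/29, 160/13], [160/113, 32/29]]; det S = -14008320/1235429
solve [mL_A; mL_B] = S·[w00; w01] and [mR_A; mR_B] = S·[w10; w11]:
  w00 = -1/2, w01 = -1/2, w10 = -1, w11 = 1/2

-1/2 -1/2 -1 1/2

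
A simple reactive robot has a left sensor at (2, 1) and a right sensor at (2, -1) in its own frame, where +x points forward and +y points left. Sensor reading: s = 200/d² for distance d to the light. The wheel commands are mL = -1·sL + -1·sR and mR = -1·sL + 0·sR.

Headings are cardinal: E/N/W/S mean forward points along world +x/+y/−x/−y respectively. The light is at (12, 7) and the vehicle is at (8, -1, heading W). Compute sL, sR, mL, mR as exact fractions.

200/117 40/17 -8080/1989 -200/117

left sensor world pos  = (6, -2); dL² = 117
right sensor world pos = (6, 0); dR² = 85
sL = 200/117 = 200/117
sR = 200/85 = 40/17
mL = -1·sL + -1·sR = -8080/1989
mR = -1·sL + 0·sR = -200/117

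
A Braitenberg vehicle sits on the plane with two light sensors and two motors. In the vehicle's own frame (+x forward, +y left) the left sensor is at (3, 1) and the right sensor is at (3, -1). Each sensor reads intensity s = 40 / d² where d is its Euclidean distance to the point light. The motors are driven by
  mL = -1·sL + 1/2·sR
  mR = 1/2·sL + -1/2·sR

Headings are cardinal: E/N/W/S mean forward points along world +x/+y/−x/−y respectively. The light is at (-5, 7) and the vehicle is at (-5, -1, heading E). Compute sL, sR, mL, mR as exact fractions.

left sensor world pos  = (-2, 0); dL² = 58
right sensor world pos = (-2, -2); dR² = 90
sL = 40/58 = 20/29
sR = 40/90 = 4/9
mL = -1·sL + 1/2·sR = -122/261
mR = 1/2·sL + -1/2·sR = 32/261

20/29 4/9 -122/261 32/261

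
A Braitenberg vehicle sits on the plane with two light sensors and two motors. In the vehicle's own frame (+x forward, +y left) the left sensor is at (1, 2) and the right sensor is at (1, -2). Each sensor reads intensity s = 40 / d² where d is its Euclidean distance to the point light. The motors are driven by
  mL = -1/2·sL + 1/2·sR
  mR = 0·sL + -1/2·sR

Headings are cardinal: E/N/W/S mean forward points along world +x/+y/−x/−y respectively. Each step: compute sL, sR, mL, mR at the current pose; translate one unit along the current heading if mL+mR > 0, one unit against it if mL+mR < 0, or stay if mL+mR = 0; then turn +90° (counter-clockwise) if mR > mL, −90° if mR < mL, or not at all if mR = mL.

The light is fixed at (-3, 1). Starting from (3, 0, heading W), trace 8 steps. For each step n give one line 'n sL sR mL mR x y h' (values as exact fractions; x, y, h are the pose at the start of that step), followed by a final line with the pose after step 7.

n=0: pose=(3,0,W); sL=20/17, sR=20/13; mL=40/221, mR=-10/13; mL+mR=-10/17 → advance -1; mR−mL=-210/221 → turn -1·90°
n=1: pose=(4,0,N); sL=8/5, sR=40/81; mL=-224/405, mR=-20/81; mL+mR=-4/5 → advance -1; mR−mL=124/405 → turn +1·90°
n=2: pose=(4,-1,W); sL=10/13, sR=10/9; mL=20/117, mR=-5/9; mL+mR=-5/13 → advance -1; mR−mL=-85/117 → turn -1·90°
n=3: pose=(5,-1,N); sL=40/37, sR=40/101; mL=-1280/3737, mR=-20/101; mL+mR=-20/37 → advance -1; mR−mL=540/3737 → turn +1·90°
n=4: pose=(5,-2,W); sL=20/37, sR=4/5; mL=24/185, mR=-2/5; mL+mR=-10/37 → advance -1; mR−mL=-98/185 → turn -1·90°
n=5: pose=(6,-2,N); sL=40/53, sR=8/25; mL=-288/1325, mR=-4/25; mL+mR=-20/53 → advance -1; mR−mL=76/1325 → turn +1·90°
n=6: pose=(6,-3,W); sL=2/5, sR=10/17; mL=8/85, mR=-5/17; mL+mR=-1/5 → advance -1; mR−mL=-33/85 → turn -1·90°
n=7: pose=(7,-3,N); sL=40/73, sR=40/153; mL=-1600/11169, mR=-20/153; mL+mR=-20/73 → advance -1; mR−mL=140/11169 → turn +1·90°

0 20/17 20/13 40/221 -10/13 3 0 W
1 8/5 40/81 -224/405 -20/81 4 0 N
2 10/13 10/9 20/117 -5/9 4 -1 W
3 40/37 40/101 -1280/3737 -20/101 5 -1 N
4 20/37 4/5 24/185 -2/5 5 -2 W
5 40/53 8/25 -288/1325 -4/25 6 -2 N
6 2/5 10/17 8/85 -5/17 6 -3 W
7 40/73 40/153 -1600/11169 -20/153 7 -3 N
final 7 -4 W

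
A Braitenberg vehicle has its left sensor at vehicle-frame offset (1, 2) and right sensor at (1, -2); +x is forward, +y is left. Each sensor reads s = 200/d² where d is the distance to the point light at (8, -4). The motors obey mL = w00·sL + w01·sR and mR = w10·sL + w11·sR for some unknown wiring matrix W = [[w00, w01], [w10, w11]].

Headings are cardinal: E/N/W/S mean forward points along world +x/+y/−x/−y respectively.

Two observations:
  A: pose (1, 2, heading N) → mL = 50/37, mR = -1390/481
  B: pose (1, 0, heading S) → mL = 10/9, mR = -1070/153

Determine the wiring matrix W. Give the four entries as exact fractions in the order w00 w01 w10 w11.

0 1/2 -1 -1/2

obs A: pose=(1,2,N) → sL=20/13, sR=100/37, mL=50/37, mR=-1390/481
obs B: pose=(1,0,S) → sL=100/17, sR=20/9, mL=10/9, mR=-1070/153
sensor matrix S = [[20/13, 100/37], [100/17, 20/9]]; det S = -918400/73593
solve [mL_A; mL_B] = S·[w00; w01] and [mR_A; mR_B] = S·[w10; w11]:
  w00 = 0, w01 = 1/2, w10 = -1, w11 = -1/2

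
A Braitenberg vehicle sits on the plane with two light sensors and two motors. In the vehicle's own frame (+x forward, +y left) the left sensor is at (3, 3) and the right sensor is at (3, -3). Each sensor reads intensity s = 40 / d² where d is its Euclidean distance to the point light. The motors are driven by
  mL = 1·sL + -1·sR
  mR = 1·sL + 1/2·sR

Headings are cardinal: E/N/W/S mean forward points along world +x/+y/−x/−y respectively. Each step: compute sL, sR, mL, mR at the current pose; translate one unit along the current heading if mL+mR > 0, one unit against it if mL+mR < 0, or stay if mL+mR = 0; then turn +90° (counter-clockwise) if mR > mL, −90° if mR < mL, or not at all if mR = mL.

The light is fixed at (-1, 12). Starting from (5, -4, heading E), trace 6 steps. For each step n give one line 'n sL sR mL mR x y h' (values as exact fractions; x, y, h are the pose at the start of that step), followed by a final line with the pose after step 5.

n=0: pose=(5,-4,E); sL=4/25, sR=20/221; mL=384/5525, mR=1134/5525; mL+mR=1518/5525 → advance +1; mR−mL=30/221 → turn +1·90°
n=1: pose=(6,-4,N); sL=8/37, sR=40/269; mL=672/9953, mR=2892/9953; mL+mR=3564/9953 → advance +1; mR−mL=60/269 → turn +1·90°
n=2: pose=(6,-3,W); sL=2/17, sR=1/4; mL=-9/68, mR=33/136; mL+mR=15/136 → advance +1; mR−mL=3/8 → turn +1·90°
n=3: pose=(5,-3,S); sL=8/81, sR=40/333; mL=-64/2997, mR=476/2997; mL+mR=412/2997 → advance +1; mR−mL=20/111 → turn +1·90°
n=4: pose=(5,-4,E); sL=4/25, sR=20/221; mL=384/5525, mR=1134/5525; mL+mR=1518/5525 → advance +1; mR−mL=30/221 → turn +1·90°
n=5: pose=(6,-4,N); sL=8/37, sR=40/269; mL=672/9953, mR=2892/9953; mL+mR=3564/9953 → advance +1; mR−mL=60/269 → turn +1·90°

0 4/25 20/221 384/5525 1134/5525 5 -4 E
1 8/37 40/269 672/9953 2892/9953 6 -4 N
2 2/17 1/4 -9/68 33/136 6 -3 W
3 8/81 40/333 -64/2997 476/2997 5 -3 S
4 4/25 20/221 384/5525 1134/5525 5 -4 E
5 8/37 40/269 672/9953 2892/9953 6 -4 N
final 6 -3 W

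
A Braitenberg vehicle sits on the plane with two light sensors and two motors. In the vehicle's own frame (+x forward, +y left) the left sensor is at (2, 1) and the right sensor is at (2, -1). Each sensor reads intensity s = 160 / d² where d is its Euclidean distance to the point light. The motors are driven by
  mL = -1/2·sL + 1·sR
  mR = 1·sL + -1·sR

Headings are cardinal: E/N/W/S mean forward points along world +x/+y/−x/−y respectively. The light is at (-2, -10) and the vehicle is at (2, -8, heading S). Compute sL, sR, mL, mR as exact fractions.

left sensor world pos  = (3, -10); dL² = 25
right sensor world pos = (1, -10); dR² = 9
sL = 160/25 = 32/5
sR = 160/9 = 160/9
mL = -1/2·sL + 1·sR = 656/45
mR = 1·sL + -1·sR = -512/45

32/5 160/9 656/45 -512/45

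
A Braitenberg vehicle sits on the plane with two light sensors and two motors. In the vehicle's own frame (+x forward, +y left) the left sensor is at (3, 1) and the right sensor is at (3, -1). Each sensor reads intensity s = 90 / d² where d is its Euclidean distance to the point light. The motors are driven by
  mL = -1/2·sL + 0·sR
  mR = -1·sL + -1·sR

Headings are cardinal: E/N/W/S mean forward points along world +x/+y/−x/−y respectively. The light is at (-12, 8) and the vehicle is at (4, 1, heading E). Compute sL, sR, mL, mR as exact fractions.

90/397 18/85 -45/397 -14796/33745

left sensor world pos  = (7, 2); dL² = 397
right sensor world pos = (7, 0); dR² = 425
sL = 90/397 = 90/397
sR = 90/425 = 18/85
mL = -1/2·sL + 0·sR = -45/397
mR = -1·sL + -1·sR = -14796/33745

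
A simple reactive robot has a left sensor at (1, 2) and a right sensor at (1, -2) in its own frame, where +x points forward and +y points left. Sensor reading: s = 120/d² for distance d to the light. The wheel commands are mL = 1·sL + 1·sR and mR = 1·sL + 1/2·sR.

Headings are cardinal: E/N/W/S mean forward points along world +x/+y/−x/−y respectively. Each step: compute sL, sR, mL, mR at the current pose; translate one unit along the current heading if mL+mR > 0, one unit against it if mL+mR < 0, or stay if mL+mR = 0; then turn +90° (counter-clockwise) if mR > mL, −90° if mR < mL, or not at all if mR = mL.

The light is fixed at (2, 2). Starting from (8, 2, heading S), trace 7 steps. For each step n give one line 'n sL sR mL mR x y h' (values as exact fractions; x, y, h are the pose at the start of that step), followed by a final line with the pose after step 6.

0 24/13 120/17 1968/221 1188/221 8 2 S
1 60/17 60/13 1800/221 1290/221 8 1 W
2 40/3 120/49 2320/147 2140/147 7 1 N
3 3 3 6 9/2 7 2 E
4 24/13 120/17 1968/221 1188/221 8 2 S
5 60/17 60/13 1800/221 1290/221 8 1 W
6 40/3 120/49 2320/147 2140/147 7 1 N
final 7 2 E

n=0: pose=(8,2,S); sL=24/13, sR=120/17; mL=1968/221, mR=1188/221; mL+mR=3156/221 → advance +1; mR−mL=-60/17 → turn -1·90°
n=1: pose=(8,1,W); sL=60/17, sR=60/13; mL=1800/221, mR=1290/221; mL+mR=3090/221 → advance +1; mR−mL=-30/13 → turn -1·90°
n=2: pose=(7,1,N); sL=40/3, sR=120/49; mL=2320/147, mR=2140/147; mL+mR=4460/147 → advance +1; mR−mL=-60/49 → turn -1·90°
n=3: pose=(7,2,E); sL=3, sR=3; mL=6, mR=9/2; mL+mR=21/2 → advance +1; mR−mL=-3/2 → turn -1·90°
n=4: pose=(8,2,S); sL=24/13, sR=120/17; mL=1968/221, mR=1188/221; mL+mR=3156/221 → advance +1; mR−mL=-60/17 → turn -1·90°
n=5: pose=(8,1,W); sL=60/17, sR=60/13; mL=1800/221, mR=1290/221; mL+mR=3090/221 → advance +1; mR−mL=-30/13 → turn -1·90°
n=6: pose=(7,1,N); sL=40/3, sR=120/49; mL=2320/147, mR=2140/147; mL+mR=4460/147 → advance +1; mR−mL=-60/49 → turn -1·90°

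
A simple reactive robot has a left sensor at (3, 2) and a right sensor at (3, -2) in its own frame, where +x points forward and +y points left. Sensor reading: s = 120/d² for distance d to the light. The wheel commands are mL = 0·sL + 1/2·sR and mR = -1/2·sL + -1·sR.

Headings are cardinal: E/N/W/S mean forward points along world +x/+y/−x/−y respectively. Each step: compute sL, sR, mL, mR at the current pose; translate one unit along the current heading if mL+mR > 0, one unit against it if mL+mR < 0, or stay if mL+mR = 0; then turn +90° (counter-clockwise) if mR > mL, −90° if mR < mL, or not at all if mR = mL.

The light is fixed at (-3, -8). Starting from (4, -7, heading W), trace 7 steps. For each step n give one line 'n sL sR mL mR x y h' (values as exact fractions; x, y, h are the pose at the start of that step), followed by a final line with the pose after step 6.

n=0: pose=(4,-7,W); sL=120/17, sR=24/5; mL=12/5, mR=-708/85; mL+mR=-504/85 → advance -1; mR−mL=-912/85 → turn -1·90°
n=1: pose=(5,-7,N); sL=30/13, sR=30/29; mL=15/29, mR=-825/377; mL+mR=-630/377 → advance -1; mR−mL=-1020/377 → turn -1·90°
n=2: pose=(5,-8,E); sL=24/25, sR=24/25; mL=12/25, mR=-36/25; mL+mR=-24/25 → advance -1; mR−mL=-48/25 → turn -1·90°
n=3: pose=(4,-8,S); sL=4/3, sR=60/17; mL=30/17, mR=-214/51; mL+mR=-124/51 → advance -1; mR−mL=-304/51 → turn -1·90°
n=4: pose=(4,-7,W); sL=120/17, sR=24/5; mL=12/5, mR=-708/85; mL+mR=-504/85 → advance -1; mR−mL=-912/85 → turn -1·90°
n=5: pose=(5,-7,N); sL=30/13, sR=30/29; mL=15/29, mR=-825/377; mL+mR=-630/377 → advance -1; mR−mL=-1020/377 → turn -1·90°
n=6: pose=(5,-8,E); sL=24/25, sR=24/25; mL=12/25, mR=-36/25; mL+mR=-24/25 → advance -1; mR−mL=-48/25 → turn -1·90°

0 120/17 24/5 12/5 -708/85 4 -7 W
1 30/13 30/29 15/29 -825/377 5 -7 N
2 24/25 24/25 12/25 -36/25 5 -8 E
3 4/3 60/17 30/17 -214/51 4 -8 S
4 120/17 24/5 12/5 -708/85 4 -7 W
5 30/13 30/29 15/29 -825/377 5 -7 N
6 24/25 24/25 12/25 -36/25 5 -8 E
final 4 -8 S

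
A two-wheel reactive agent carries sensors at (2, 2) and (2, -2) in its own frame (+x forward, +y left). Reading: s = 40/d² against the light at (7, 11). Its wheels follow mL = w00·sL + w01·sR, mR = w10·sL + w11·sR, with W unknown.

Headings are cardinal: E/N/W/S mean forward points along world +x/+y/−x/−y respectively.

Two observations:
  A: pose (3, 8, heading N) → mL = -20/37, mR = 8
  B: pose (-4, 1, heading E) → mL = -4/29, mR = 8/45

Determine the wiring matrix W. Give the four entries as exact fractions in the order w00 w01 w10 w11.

-1/2 0 0 1

obs A: pose=(3,8,N) → sL=40/37, sR=8, mL=-20/37, mR=8
obs B: pose=(-4,1,E) → sL=8/29, sR=8/45, mL=-4/29, mR=8/45
sensor matrix S = [[40/37, 8], [8/29, 8/45]]; det S = -19456/9657
solve [mL_A; mL_B] = S·[w00; w01] and [mR_A; mR_B] = S·[w10; w11]:
  w00 = -1/2, w01 = 0, w10 = 0, w11 = 1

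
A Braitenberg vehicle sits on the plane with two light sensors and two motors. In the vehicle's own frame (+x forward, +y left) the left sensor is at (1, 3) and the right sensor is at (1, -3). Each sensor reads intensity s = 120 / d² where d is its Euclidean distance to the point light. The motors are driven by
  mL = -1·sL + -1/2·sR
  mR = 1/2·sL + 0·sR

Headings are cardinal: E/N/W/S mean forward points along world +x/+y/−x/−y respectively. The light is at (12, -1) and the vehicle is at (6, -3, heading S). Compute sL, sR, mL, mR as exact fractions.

20/3 4/3 -22/3 10/3

left sensor world pos  = (9, -4); dL² = 18
right sensor world pos = (3, -4); dR² = 90
sL = 120/18 = 20/3
sR = 120/90 = 4/3
mL = -1·sL + -1/2·sR = -22/3
mR = 1/2·sL + 0·sR = 10/3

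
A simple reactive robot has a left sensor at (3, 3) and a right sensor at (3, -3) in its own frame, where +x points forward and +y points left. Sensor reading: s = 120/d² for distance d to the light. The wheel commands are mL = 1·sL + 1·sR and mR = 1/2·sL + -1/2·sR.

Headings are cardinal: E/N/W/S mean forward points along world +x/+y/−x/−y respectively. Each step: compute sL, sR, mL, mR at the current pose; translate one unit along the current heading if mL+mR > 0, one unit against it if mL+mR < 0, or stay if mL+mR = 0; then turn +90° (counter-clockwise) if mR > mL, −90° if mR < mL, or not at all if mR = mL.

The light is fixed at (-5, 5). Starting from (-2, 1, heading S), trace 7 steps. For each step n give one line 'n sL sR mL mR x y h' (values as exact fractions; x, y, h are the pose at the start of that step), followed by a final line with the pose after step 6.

0 24/17 120/49 3216/833 -432/833 -2 1 S
1 15/8 30 255/8 -225/16 -2 0 W
2 24 120/29 816/29 288/29 -3 0 N
3 60/13 60/37 3000/481 720/481 -3 1 E
4 24/17 120/49 3216/833 -432/833 -2 1 S
5 15/8 30 255/8 -225/16 -2 0 W
6 24 120/29 816/29 288/29 -3 0 N
final -3 1 E

n=0: pose=(-2,1,S); sL=24/17, sR=120/49; mL=3216/833, mR=-432/833; mL+mR=2784/833 → advance +1; mR−mL=-3648/833 → turn -1·90°
n=1: pose=(-2,0,W); sL=15/8, sR=30; mL=255/8, mR=-225/16; mL+mR=285/16 → advance +1; mR−mL=-735/16 → turn -1·90°
n=2: pose=(-3,0,N); sL=24, sR=120/29; mL=816/29, mR=288/29; mL+mR=1104/29 → advance +1; mR−mL=-528/29 → turn -1·90°
n=3: pose=(-3,1,E); sL=60/13, sR=60/37; mL=3000/481, mR=720/481; mL+mR=3720/481 → advance +1; mR−mL=-2280/481 → turn -1·90°
n=4: pose=(-2,1,S); sL=24/17, sR=120/49; mL=3216/833, mR=-432/833; mL+mR=2784/833 → advance +1; mR−mL=-3648/833 → turn -1·90°
n=5: pose=(-2,0,W); sL=15/8, sR=30; mL=255/8, mR=-225/16; mL+mR=285/16 → advance +1; mR−mL=-735/16 → turn -1·90°
n=6: pose=(-3,0,N); sL=24, sR=120/29; mL=816/29, mR=288/29; mL+mR=1104/29 → advance +1; mR−mL=-528/29 → turn -1·90°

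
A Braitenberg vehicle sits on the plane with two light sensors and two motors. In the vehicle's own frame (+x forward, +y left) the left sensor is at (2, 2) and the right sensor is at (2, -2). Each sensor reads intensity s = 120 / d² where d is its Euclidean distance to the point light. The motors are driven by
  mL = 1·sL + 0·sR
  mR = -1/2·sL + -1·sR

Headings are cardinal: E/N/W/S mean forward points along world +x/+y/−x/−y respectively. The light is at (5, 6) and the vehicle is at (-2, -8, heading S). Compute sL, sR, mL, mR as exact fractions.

left sensor world pos  = (0, -10); dL² = 281
right sensor world pos = (-4, -10); dR² = 337
sL = 120/281 = 120/281
sR = 120/337 = 120/337
mL = 1·sL + 0·sR = 120/281
mR = -1/2·sL + -1·sR = -53940/94697

120/281 120/337 120/281 -53940/94697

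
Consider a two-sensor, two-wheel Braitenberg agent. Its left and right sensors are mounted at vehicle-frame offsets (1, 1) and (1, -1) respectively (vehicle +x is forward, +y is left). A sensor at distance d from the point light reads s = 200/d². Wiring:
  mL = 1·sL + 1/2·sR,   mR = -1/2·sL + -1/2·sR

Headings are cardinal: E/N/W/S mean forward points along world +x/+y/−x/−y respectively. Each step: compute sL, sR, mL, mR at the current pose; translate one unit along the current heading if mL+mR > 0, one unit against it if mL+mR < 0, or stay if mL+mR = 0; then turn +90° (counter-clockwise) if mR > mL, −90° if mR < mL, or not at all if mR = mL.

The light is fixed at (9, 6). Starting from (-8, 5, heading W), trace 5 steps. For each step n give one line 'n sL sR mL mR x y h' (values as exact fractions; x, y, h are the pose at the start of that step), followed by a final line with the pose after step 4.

0 25/41 50/81 3050/3321 -4075/6642 -8 5 W
1 200/361 200/289 93900/104329 -65000/104329 -9 5 N
2 20/29 20/29 30/29 -20/29 -9 6 E
3 200/257 8/13 3628/3341 -2328/3341 -8 6 S
4 25/41 50/81 3050/3321 -4075/6642 -8 5 W
final -9 5 N

n=0: pose=(-8,5,W); sL=25/41, sR=50/81; mL=3050/3321, mR=-4075/6642; mL+mR=25/82 → advance +1; mR−mL=-10175/6642 → turn -1·90°
n=1: pose=(-9,5,N); sL=200/361, sR=200/289; mL=93900/104329, mR=-65000/104329; mL+mR=100/361 → advance +1; mR−mL=-158900/104329 → turn -1·90°
n=2: pose=(-9,6,E); sL=20/29, sR=20/29; mL=30/29, mR=-20/29; mL+mR=10/29 → advance +1; mR−mL=-50/29 → turn -1·90°
n=3: pose=(-8,6,S); sL=200/257, sR=8/13; mL=3628/3341, mR=-2328/3341; mL+mR=100/257 → advance +1; mR−mL=-5956/3341 → turn -1·90°
n=4: pose=(-8,5,W); sL=25/41, sR=50/81; mL=3050/3321, mR=-4075/6642; mL+mR=25/82 → advance +1; mR−mL=-10175/6642 → turn -1·90°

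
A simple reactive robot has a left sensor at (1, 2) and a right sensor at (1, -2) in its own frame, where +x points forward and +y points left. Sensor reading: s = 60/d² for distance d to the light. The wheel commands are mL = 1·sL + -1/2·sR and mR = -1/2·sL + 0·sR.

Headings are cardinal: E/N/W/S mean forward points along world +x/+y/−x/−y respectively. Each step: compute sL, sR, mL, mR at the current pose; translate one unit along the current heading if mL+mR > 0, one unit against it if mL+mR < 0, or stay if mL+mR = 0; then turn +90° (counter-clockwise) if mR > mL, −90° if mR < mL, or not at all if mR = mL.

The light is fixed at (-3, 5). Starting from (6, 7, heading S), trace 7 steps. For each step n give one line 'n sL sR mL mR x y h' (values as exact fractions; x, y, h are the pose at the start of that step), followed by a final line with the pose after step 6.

n=0: pose=(6,7,S); sL=30/61, sR=6/5; mL=-33/305, mR=-15/61; mL+mR=-108/305 → advance -1; mR−mL=-42/305 → turn -1·90°
n=1: pose=(6,8,W); sL=12/13, sR=60/89; mL=678/1157, mR=-6/13; mL+mR=144/1157 → advance +1; mR−mL=-1212/1157 → turn -1·90°
n=2: pose=(5,8,N); sL=15/13, sR=15/29; mL=675/754, mR=-15/26; mL+mR=120/377 → advance +1; mR−mL=-555/377 → turn -1·90°
n=3: pose=(5,9,E); sL=20/39, sR=12/17; mL=106/663, mR=-10/39; mL+mR=-64/663 → advance -1; mR−mL=-92/221 → turn -1·90°
n=4: pose=(4,9,S); sL=2/3, sR=30/17; mL=-11/51, mR=-1/3; mL+mR=-28/51 → advance -1; mR−mL=-2/17 → turn -1·90°
n=5: pose=(4,10,W); sL=4/3, sR=12/17; mL=50/51, mR=-2/3; mL+mR=16/51 → advance +1; mR−mL=-28/17 → turn -1·90°
n=6: pose=(3,10,N); sL=15/13, sR=3/5; mL=111/130, mR=-15/26; mL+mR=18/65 → advance +1; mR−mL=-93/65 → turn -1·90°

0 30/61 6/5 -33/305 -15/61 6 7 S
1 12/13 60/89 678/1157 -6/13 6 8 W
2 15/13 15/29 675/754 -15/26 5 8 N
3 20/39 12/17 106/663 -10/39 5 9 E
4 2/3 30/17 -11/51 -1/3 4 9 S
5 4/3 12/17 50/51 -2/3 4 10 W
6 15/13 3/5 111/130 -15/26 3 10 N
final 3 11 E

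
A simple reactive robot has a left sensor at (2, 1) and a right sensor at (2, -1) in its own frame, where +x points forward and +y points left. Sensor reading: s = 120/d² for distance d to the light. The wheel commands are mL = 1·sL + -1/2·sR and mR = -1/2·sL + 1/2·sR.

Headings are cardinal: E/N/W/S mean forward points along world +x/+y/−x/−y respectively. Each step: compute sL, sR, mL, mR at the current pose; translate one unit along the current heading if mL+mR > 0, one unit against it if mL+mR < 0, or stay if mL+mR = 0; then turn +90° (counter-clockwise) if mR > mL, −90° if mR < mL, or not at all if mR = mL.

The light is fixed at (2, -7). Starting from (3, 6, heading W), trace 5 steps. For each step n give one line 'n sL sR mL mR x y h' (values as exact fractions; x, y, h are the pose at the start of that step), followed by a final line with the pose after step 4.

0 24/29 120/197 2988/5713 -624/5713 3 6 W
1 60/113 60/113 30/113 0 2 6 N
2 120/229 120/173 7020/39617 3360/39617 2 7 E
3 30/37 5/6 175/444 5/444 3 7 S
4 24/29 120/197 2988/5713 -624/5713 3 6 W
final 2 6 N

n=0: pose=(3,6,W); sL=24/29, sR=120/197; mL=2988/5713, mR=-624/5713; mL+mR=12/29 → advance +1; mR−mL=-3612/5713 → turn -1·90°
n=1: pose=(2,6,N); sL=60/113, sR=60/113; mL=30/113, mR=0; mL+mR=30/113 → advance +1; mR−mL=-30/113 → turn -1·90°
n=2: pose=(2,7,E); sL=120/229, sR=120/173; mL=7020/39617, mR=3360/39617; mL+mR=60/229 → advance +1; mR−mL=-3660/39617 → turn -1·90°
n=3: pose=(3,7,S); sL=30/37, sR=5/6; mL=175/444, mR=5/444; mL+mR=15/37 → advance +1; mR−mL=-85/222 → turn -1·90°
n=4: pose=(3,6,W); sL=24/29, sR=120/197; mL=2988/5713, mR=-624/5713; mL+mR=12/29 → advance +1; mR−mL=-3612/5713 → turn -1·90°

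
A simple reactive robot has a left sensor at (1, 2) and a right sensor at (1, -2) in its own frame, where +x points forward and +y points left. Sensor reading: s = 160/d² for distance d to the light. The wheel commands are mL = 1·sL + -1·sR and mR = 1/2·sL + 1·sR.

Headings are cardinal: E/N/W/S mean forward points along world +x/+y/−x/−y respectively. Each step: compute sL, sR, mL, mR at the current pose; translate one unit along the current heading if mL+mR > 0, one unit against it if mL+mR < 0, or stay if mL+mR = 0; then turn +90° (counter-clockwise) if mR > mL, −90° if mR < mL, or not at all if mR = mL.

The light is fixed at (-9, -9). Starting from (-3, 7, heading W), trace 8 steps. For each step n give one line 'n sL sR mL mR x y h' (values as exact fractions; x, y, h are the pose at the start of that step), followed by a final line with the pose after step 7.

n=0: pose=(-3,7,W); sL=160/221, sR=160/349; mL=20480/77129, mR=63280/77129; mL+mR=240/221 → advance +1; mR−mL=42800/77129 → turn +1·90°
n=1: pose=(-4,7,S); sL=80/137, sR=80/117; mL=-1600/16029, mR=15640/16029; mL+mR=120/137 → advance +1; mR−mL=17240/16029 → turn +1·90°
n=2: pose=(-4,6,E); sL=32/65, sR=32/41; mL=-768/2665, mR=2736/2665; mL+mR=48/65 → advance +1; mR−mL=3504/2665 → turn +1·90°
n=3: pose=(-3,6,N); sL=10/17, sR=1/2; mL=3/34, mR=27/34; mL+mR=15/17 → advance +1; mR−mL=12/17 → turn +1·90°
n=4: pose=(-3,7,W); sL=160/221, sR=160/349; mL=20480/77129, mR=63280/77129; mL+mR=240/221 → advance +1; mR−mL=42800/77129 → turn +1·90°
n=5: pose=(-4,7,S); sL=80/137, sR=80/117; mL=-1600/16029, mR=15640/16029; mL+mR=120/137 → advance +1; mR−mL=17240/16029 → turn +1·90°
n=6: pose=(-4,6,E); sL=32/65, sR=32/41; mL=-768/2665, mR=2736/2665; mL+mR=48/65 → advance +1; mR−mL=3504/2665 → turn +1·90°
n=7: pose=(-3,6,N); sL=10/17, sR=1/2; mL=3/34, mR=27/34; mL+mR=15/17 → advance +1; mR−mL=12/17 → turn +1·90°

0 160/221 160/349 20480/77129 63280/77129 -3 7 W
1 80/137 80/117 -1600/16029 15640/16029 -4 7 S
2 32/65 32/41 -768/2665 2736/2665 -4 6 E
3 10/17 1/2 3/34 27/34 -3 6 N
4 160/221 160/349 20480/77129 63280/77129 -3 7 W
5 80/137 80/117 -1600/16029 15640/16029 -4 7 S
6 32/65 32/41 -768/2665 2736/2665 -4 6 E
7 10/17 1/2 3/34 27/34 -3 6 N
final -3 7 W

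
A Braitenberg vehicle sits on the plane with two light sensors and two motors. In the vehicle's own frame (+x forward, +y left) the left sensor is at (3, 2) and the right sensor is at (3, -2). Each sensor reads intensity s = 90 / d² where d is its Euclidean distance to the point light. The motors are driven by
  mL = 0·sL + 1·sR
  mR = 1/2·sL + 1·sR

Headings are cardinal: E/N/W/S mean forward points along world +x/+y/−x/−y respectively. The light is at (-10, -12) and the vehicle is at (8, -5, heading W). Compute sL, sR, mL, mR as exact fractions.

left sensor world pos  = (5, -7); dL² = 250
right sensor world pos = (5, -3); dR² = 306
sL = 90/250 = 9/25
sR = 90/306 = 5/17
mL = 0·sL + 1·sR = 5/17
mR = 1/2·sL + 1·sR = 403/850

9/25 5/17 5/17 403/850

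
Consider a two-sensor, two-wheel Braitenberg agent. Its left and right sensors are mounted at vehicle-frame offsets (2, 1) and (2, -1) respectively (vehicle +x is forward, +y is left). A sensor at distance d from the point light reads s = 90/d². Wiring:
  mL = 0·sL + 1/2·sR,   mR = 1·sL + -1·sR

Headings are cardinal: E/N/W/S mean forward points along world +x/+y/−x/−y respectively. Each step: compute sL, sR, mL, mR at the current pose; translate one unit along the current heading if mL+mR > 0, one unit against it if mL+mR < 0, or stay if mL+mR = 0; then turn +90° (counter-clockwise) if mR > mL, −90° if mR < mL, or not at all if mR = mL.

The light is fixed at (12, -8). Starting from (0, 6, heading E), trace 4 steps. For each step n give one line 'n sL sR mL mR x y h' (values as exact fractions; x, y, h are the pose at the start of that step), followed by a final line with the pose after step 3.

n=0: pose=(0,6,E); sL=18/65, sR=90/269; mL=45/269, mR=-1008/17485; mL+mR=1917/17485 → advance +1; mR−mL=-3933/17485 → turn -1·90°
n=1: pose=(1,6,S); sL=45/122, sR=5/16; mL=5/32, mR=55/976; mL+mR=415/1952 → advance +1; mR−mL=-195/1952 → turn -1·90°
n=2: pose=(1,5,W); sL=90/313, sR=18/73; mL=9/73, mR=936/22849; mL+mR=3753/22849 → advance +1; mR−mL=-1881/22849 → turn -1·90°
n=3: pose=(0,5,N); sL=45/197, sR=45/173; mL=45/346, mR=-1080/34081; mL+mR=6705/68162 → advance +1; mR−mL=-11025/68162 → turn -1·90°

0 18/65 90/269 45/269 -1008/17485 0 6 E
1 45/122 5/16 5/32 55/976 1 6 S
2 90/313 18/73 9/73 936/22849 1 5 W
3 45/197 45/173 45/346 -1080/34081 0 5 N
final 0 6 E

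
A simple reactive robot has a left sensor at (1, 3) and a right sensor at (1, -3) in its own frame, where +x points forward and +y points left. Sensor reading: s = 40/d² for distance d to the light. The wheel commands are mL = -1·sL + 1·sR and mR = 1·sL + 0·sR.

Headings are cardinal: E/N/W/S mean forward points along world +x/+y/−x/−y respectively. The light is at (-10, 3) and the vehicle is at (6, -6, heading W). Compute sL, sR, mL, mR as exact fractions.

left sensor world pos  = (5, -9); dL² = 369
right sensor world pos = (5, -3); dR² = 261
sL = 40/369 = 40/369
sR = 40/261 = 40/261
mL = -1·sL + 1·sR = 160/3567
mR = 1·sL + 0·sR = 40/369

40/369 40/261 160/3567 40/369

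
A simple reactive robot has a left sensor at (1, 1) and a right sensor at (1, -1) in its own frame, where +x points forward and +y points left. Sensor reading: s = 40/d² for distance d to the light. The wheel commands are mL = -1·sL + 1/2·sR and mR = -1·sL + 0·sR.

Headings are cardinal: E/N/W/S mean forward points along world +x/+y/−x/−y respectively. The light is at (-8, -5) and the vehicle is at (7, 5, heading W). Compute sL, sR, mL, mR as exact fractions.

left sensor world pos  = (6, 4); dL² = 277
right sensor world pos = (6, 6); dR² = 317
sL = 40/277 = 40/277
sR = 40/317 = 40/317
mL = -1·sL + 1/2·sR = -7140/87809
mR = -1·sL + 0·sR = -40/277

40/277 40/317 -7140/87809 -40/277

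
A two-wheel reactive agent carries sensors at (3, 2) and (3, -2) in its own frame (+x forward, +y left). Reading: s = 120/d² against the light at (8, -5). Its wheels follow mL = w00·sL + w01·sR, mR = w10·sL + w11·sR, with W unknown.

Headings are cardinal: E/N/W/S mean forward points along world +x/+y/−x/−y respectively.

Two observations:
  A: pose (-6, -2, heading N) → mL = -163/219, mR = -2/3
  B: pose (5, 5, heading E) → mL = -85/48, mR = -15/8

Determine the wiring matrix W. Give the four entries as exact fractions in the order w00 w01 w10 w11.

-1 -1/2 0 -1

obs A: pose=(-6,-2,N) → sL=30/73, sR=2/3, mL=-163/219, mR=-2/3
obs B: pose=(5,5,E) → sL=5/6, sR=15/8, mL=-85/48, mR=-15/8
sensor matrix S = [[30/73, 2/3], [5/6, 15/8]]; det S = 565/2628
solve [mL_A; mL_B] = S·[w00; w01] and [mR_A; mR_B] = S·[w10; w11]:
  w00 = -1, w01 = -1/2, w10 = 0, w11 = -1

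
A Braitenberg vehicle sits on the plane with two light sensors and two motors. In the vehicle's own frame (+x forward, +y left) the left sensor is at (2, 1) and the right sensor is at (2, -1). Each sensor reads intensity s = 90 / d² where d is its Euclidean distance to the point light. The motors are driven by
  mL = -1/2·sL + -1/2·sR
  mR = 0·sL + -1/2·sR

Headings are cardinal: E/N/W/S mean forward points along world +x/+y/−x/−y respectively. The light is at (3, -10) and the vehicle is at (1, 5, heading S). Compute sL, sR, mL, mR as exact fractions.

9/17 45/89 -783/1513 -45/178

left sensor world pos  = (2, 3); dL² = 170
right sensor world pos = (0, 3); dR² = 178
sL = 90/170 = 9/17
sR = 90/178 = 45/89
mL = -1/2·sL + -1/2·sR = -783/1513
mR = 0·sL + -1/2·sR = -45/178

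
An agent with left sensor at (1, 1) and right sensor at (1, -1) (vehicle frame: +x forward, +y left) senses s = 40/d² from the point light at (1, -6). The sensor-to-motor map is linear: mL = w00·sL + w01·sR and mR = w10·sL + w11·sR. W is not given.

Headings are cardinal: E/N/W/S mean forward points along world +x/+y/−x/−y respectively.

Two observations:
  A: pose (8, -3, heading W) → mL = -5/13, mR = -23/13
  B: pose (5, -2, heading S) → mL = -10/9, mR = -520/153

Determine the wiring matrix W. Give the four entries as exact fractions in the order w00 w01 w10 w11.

obs A: pose=(8,-3,W) → sL=1, sR=10/13, mL=-5/13, mR=-23/13
obs B: pose=(5,-2,S) → sL=20/17, sR=20/9, mL=-10/9, mR=-520/153
sensor matrix S = [[1, 10/13], [20/17, 20/9]]; det S = 2620/1989
solve [mL_A; mL_B] = S·[w00; w01] and [mR_A; mR_B] = S·[w10; w11]:
  w00 = 0, w01 = -1/2, w10 = -1, w11 = -1

0 -1/2 -1 -1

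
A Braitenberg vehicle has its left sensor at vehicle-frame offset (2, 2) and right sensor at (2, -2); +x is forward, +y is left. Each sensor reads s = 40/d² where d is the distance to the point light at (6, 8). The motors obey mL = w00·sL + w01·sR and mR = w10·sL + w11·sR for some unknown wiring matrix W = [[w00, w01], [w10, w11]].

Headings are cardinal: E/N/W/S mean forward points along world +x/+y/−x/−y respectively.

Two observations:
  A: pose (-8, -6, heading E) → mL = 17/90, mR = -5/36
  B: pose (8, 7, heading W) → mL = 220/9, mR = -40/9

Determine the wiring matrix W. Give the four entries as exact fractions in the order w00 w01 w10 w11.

1 1/2 -1 0

obs A: pose=(-8,-6,E) → sL=5/36, sR=1/10, mL=17/90, mR=-5/36
obs B: pose=(8,7,W) → sL=40/9, sR=40, mL=220/9, mR=-40/9
sensor matrix S = [[5/36, 1/10], [40/9, 40]]; det S = 46/9
solve [mL_A; mL_B] = S·[w00; w01] and [mR_A; mR_B] = S·[w10; w11]:
  w00 = 1, w01 = 1/2, w10 = -1, w11 = 0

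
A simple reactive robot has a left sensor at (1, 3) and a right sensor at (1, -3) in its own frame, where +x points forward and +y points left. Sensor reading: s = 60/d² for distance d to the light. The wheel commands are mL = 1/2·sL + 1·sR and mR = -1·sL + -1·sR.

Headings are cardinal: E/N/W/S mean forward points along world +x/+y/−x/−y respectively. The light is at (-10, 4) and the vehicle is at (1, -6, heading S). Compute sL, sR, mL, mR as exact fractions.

left sensor world pos  = (4, -7); dL² = 317
right sensor world pos = (-2, -7); dR² = 185
sL = 60/317 = 60/317
sR = 60/185 = 12/37
mL = 1/2·sL + 1·sR = 4914/11729
mR = -1·sL + -1·sR = -6024/11729

60/317 12/37 4914/11729 -6024/11729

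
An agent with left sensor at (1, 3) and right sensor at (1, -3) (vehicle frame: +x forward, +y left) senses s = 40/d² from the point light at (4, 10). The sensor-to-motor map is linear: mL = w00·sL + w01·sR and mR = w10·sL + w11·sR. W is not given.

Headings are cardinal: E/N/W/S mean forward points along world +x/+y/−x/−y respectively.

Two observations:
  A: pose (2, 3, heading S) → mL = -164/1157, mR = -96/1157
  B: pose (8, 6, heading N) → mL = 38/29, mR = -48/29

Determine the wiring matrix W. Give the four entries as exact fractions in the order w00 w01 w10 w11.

obs A: pose=(2,3,S) → sL=8/13, sR=40/89, mL=-164/1157, mR=-96/1157
obs B: pose=(8,6,N) → sL=4, sR=20/29, mL=38/29, mR=-48/29
sensor matrix S = [[8/13, 40/89], [4, 20/29]]; det S = -46080/33553
solve [mL_A; mL_B] = S·[w00; w01] and [mR_A; mR_B] = S·[w10; w11]:
  w00 = 1/2, w01 = -1, w10 = -1/2, w11 = 1/2

1/2 -1 -1/2 1/2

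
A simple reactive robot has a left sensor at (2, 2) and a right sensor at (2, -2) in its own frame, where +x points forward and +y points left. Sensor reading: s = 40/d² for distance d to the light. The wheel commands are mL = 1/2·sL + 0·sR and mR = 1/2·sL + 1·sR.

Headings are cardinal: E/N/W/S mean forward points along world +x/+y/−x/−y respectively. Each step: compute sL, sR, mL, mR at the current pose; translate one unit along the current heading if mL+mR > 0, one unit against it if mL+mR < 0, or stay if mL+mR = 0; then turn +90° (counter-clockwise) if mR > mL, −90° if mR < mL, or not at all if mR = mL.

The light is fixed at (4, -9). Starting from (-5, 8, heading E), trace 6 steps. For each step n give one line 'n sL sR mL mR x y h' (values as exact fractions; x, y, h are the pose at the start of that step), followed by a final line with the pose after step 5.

n=0: pose=(-5,8,E); sL=4/41, sR=20/137; mL=2/41, mR=1094/5617; mL+mR=1368/5617 → advance +1; mR−mL=20/137 → turn +1·90°
n=1: pose=(-4,8,N); sL=40/461, sR=40/397; mL=20/461, mR=26380/183017; mL+mR=34320/183017 → advance +1; mR−mL=40/397 → turn +1·90°
n=2: pose=(-4,9,W); sL=10/89, sR=2/25; mL=5/89, mR=303/2225; mL+mR=428/2225 → advance +1; mR−mL=2/25 → turn +1·90°
n=3: pose=(-5,9,S); sL=8/61, sR=40/377; mL=4/61, mR=3948/22997; mL+mR=5456/22997 → advance +1; mR−mL=40/377 → turn +1·90°
n=4: pose=(-5,8,E); sL=4/41, sR=20/137; mL=2/41, mR=1094/5617; mL+mR=1368/5617 → advance +1; mR−mL=20/137 → turn +1·90°
n=5: pose=(-4,8,N); sL=40/461, sR=40/397; mL=20/461, mR=26380/183017; mL+mR=34320/183017 → advance +1; mR−mL=40/397 → turn +1·90°

0 4/41 20/137 2/41 1094/5617 -5 8 E
1 40/461 40/397 20/461 26380/183017 -4 8 N
2 10/89 2/25 5/89 303/2225 -4 9 W
3 8/61 40/377 4/61 3948/22997 -5 9 S
4 4/41 20/137 2/41 1094/5617 -5 8 E
5 40/461 40/397 20/461 26380/183017 -4 8 N
final -4 9 W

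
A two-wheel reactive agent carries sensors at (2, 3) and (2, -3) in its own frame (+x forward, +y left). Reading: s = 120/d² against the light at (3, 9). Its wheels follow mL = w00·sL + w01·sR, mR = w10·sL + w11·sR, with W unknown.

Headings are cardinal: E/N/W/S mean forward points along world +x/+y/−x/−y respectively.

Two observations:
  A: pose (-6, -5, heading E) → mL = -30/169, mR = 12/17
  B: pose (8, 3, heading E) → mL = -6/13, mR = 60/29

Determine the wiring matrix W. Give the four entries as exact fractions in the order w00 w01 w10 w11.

0 -1/2 1 0

obs A: pose=(-6,-5,E) → sL=12/17, sR=60/169, mL=-30/169, mR=12/17
obs B: pose=(8,3,E) → sL=60/29, sR=12/13, mL=-6/13, mR=60/29
sensor matrix S = [[12/17, 60/169], [60/29, 12/13]]; det S = -6912/83317
solve [mL_A; mL_B] = S·[w00; w01] and [mR_A; mR_B] = S·[w10; w11]:
  w00 = 0, w01 = -1/2, w10 = 1, w11 = 0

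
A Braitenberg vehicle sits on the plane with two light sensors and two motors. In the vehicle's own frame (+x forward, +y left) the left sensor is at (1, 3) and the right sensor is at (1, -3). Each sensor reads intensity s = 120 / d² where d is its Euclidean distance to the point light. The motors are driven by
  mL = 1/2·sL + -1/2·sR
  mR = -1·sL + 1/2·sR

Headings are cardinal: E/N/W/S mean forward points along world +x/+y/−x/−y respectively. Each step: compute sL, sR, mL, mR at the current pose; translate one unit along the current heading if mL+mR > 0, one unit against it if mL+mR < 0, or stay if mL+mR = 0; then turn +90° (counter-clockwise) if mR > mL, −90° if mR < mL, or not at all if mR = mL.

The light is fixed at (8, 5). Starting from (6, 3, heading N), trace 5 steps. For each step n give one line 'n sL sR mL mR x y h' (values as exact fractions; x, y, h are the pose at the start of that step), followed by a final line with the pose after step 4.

0 60/13 60 -360/13 330/13 6 3 N
1 8/3 40/3 -16/3 4 6 2 W
2 6 15/4 9/8 -33/8 7 2 S
3 120/29 24 -288/29 228/29 7 3 W
4 20/3 20/3 0 -10/3 8 3 S
final 8 4 W

n=0: pose=(6,3,N); sL=60/13, sR=60; mL=-360/13, mR=330/13; mL+mR=-30/13 → advance -1; mR−mL=690/13 → turn +1·90°
n=1: pose=(6,2,W); sL=8/3, sR=40/3; mL=-16/3, mR=4; mL+mR=-4/3 → advance -1; mR−mL=28/3 → turn +1·90°
n=2: pose=(7,2,S); sL=6, sR=15/4; mL=9/8, mR=-33/8; mL+mR=-3 → advance -1; mR−mL=-21/4 → turn -1·90°
n=3: pose=(7,3,W); sL=120/29, sR=24; mL=-288/29, mR=228/29; mL+mR=-60/29 → advance -1; mR−mL=516/29 → turn +1·90°
n=4: pose=(8,3,S); sL=20/3, sR=20/3; mL=0, mR=-10/3; mL+mR=-10/3 → advance -1; mR−mL=-10/3 → turn -1·90°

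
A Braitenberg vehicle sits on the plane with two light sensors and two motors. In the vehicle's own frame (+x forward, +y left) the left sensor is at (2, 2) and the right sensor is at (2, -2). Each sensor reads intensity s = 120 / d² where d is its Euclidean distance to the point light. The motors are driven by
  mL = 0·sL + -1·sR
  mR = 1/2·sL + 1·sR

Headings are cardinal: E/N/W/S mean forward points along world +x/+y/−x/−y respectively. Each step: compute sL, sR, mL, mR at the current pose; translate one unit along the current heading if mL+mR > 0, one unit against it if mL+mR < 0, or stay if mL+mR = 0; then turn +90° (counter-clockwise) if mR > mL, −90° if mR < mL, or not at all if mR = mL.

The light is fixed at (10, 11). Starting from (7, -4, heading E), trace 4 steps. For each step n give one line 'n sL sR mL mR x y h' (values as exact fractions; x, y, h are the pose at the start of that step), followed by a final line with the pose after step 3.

0 12/17 12/29 -12/29 378/493 7 -4 E
1 24/37 120/169 -120/169 6468/6253 8 -4 N
2 15/34 3/4 -3/4 33/34 8 -3 W
3 120/257 120/281 -120/281 47700/72217 7 -3 S
final 7 -4 E

n=0: pose=(7,-4,E); sL=12/17, sR=12/29; mL=-12/29, mR=378/493; mL+mR=6/17 → advance +1; mR−mL=582/493 → turn +1·90°
n=1: pose=(8,-4,N); sL=24/37, sR=120/169; mL=-120/169, mR=6468/6253; mL+mR=12/37 → advance +1; mR−mL=10908/6253 → turn +1·90°
n=2: pose=(8,-3,W); sL=15/34, sR=3/4; mL=-3/4, mR=33/34; mL+mR=15/68 → advance +1; mR−mL=117/68 → turn +1·90°
n=3: pose=(7,-3,S); sL=120/257, sR=120/281; mL=-120/281, mR=47700/72217; mL+mR=60/257 → advance +1; mR−mL=78540/72217 → turn +1·90°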